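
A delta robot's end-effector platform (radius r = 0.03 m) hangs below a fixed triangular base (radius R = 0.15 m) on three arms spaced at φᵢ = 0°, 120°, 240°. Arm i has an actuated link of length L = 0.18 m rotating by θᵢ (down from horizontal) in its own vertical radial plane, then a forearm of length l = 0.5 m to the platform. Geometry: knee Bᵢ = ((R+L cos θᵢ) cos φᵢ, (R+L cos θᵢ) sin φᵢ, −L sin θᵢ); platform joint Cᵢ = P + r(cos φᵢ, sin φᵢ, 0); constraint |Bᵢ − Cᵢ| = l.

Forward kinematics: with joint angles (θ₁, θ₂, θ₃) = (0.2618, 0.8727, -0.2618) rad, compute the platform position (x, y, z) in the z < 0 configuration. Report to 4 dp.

(0.0182, -0.1854, -0.4203)

O1 = (0.2939·cos0.0°, 0.2939·sin0.0°, -0.0466) = (0.2939, 0.0000, -0.0466)
arm 2 at φ=120.0°: ρ2 = 0.2357;  O2 = (-0.1178, 0.2041, -0.1379)
O3 = (0.2939·cos240.0°, 0.2939·sin240.0°, 0.0466) = (-0.1469, -0.2545, 0.0466)
|O₂|²−|O₁|² = -0.0140;  |O₃|²−|O₁|² = 0.0000
[-0.8234 0.4082 -0.1826]·P = -0.0140;  [-0.8816 -0.5090 0.1864]·P = 0.0000
det = 0.7790;  x = 0.0091+-0.0217z,  y = -0.0158+0.4036z
into |P−O₁|² = l²: 1.1634z² + 0.0928z + -0.1665 = 0;  Δ = 0.7834;  z = -0.4203 or 0.3405 → z<0 root = -0.4203
x = 0.0182, y = -0.1854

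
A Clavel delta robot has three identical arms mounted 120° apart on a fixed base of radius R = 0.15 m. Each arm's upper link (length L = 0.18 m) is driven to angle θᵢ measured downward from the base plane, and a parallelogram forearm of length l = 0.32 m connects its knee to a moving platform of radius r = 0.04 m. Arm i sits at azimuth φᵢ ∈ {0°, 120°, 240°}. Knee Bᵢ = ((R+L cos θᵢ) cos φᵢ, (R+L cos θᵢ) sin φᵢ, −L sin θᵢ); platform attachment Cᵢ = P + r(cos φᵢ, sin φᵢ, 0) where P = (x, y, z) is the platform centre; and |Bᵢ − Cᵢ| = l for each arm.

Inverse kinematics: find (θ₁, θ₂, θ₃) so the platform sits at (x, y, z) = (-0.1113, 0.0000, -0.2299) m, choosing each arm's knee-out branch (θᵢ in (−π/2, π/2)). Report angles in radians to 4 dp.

φ1=0.0° → target in arm frame (-0.1113, 0.0000)
  A=0.2213, B=-0.2299, C=(l²−L²−A²−y'²−z²)/(2L)=-0.0884
  √(A²+B²)=0.3191;  θ1 = -0.8045+1.8515 ≈ 1.0471
rotate P by −φ2: (0.0556, 0.0964, -0.2299)
  A=0.0544, B=-0.2299, C=(l²−L²−A²−y'²−z²)/(2L)=0.0136
  √(A²+B²)=0.2362;  θ2 = -1.3387+1.5131 ≈ 0.1745
φ3=240.0° → target in arm frame (0.0557, -0.0964)
  A=0.0543, B=-0.2299, C=(l²−L²−A²−y'²−z²)/(2L)=0.0136
  √(A²+B²)=0.2362;  θ3 = -1.3387+1.5131 ≈ 0.1745

θ₁ = 1.0471, θ₂ = 0.1745, θ₃ = 0.1745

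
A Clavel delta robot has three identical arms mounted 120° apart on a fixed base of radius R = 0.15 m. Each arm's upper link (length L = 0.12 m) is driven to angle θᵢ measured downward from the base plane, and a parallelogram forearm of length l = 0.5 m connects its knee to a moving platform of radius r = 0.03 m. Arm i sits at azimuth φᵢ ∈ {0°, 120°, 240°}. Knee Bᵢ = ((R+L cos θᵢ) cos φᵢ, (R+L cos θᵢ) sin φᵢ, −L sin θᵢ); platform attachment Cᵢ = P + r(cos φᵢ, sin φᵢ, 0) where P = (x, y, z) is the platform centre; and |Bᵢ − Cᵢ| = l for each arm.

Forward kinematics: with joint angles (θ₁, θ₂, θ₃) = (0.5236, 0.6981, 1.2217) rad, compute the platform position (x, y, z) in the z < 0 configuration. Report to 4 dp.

(0.0785, 0.0837, -0.5310)

O1 = (0.2239·cos0.0°, 0.2239·sin0.0°, -0.0600) = (0.2239, 0.0000, -0.0600)
φ2=120.0°: virtual centre (-0.1060, 0.1835, -0.0771), radius l
φ3=240.0°: virtual centre (-0.0805, -0.1395, -0.1128), radius l
eliminate P² terms by subtracting sphere 1 from 2 and 3
[-0.6598 0.3671 -0.0343]·P = -0.0029;  [-0.6089 -0.2789 -0.1055]·P = -0.0151
Cramer: x(z) = 0.0156-0.1185z;  y(z) = 0.0201-0.1196z
quadratic in z: (1.0284)z²+(0.1646)z+(-0.2026)=0, √Δ=0.9276 → z ∈ {-0.5310, 0.3710}; z = -0.5310 (taking z<0)
x = 0.0785, y = 0.0837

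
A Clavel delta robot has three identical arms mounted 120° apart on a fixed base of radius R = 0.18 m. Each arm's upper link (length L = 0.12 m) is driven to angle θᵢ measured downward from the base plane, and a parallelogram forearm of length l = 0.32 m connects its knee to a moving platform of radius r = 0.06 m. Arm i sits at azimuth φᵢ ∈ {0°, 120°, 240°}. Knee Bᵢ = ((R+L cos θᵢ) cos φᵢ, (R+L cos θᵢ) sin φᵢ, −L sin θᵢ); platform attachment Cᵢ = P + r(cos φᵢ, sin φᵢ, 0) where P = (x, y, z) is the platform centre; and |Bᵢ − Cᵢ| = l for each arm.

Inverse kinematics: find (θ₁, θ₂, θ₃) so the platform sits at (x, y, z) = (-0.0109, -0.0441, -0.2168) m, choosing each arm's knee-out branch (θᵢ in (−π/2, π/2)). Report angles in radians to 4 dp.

rotate P by −φ1: (-0.0109, -0.0441, -0.2168)
  e−x'=0.1309;  (l²−L²−(e−x')²−y'²−z²)/2L = 0.0913
  θ1 = atan2(B,A) + arccos(C/0.2533) = 0.1743
φ2=120.0° → target in arm frame (-0.0327, 0.0315)
  e−x'=0.1527;  (l²−L²−(e−x')²−y'²−z²)/2L = 0.0695
  √(A²+B²)=0.2652;  θ2 = -0.9570+1.3057 ≈ 0.3487
φ3=240.0° → target in arm frame (0.0436, 0.0126)
  A=0.0764, B=-0.2168, C=(l²−L²−A²−y'²−z²)/(2L)=0.1459
  √(A²+B²)=0.2299;  θ3 = -1.2322+0.8833 ≈ -0.3489

θ₁ = 0.1743, θ₂ = 0.3487, θ₃ = -0.3489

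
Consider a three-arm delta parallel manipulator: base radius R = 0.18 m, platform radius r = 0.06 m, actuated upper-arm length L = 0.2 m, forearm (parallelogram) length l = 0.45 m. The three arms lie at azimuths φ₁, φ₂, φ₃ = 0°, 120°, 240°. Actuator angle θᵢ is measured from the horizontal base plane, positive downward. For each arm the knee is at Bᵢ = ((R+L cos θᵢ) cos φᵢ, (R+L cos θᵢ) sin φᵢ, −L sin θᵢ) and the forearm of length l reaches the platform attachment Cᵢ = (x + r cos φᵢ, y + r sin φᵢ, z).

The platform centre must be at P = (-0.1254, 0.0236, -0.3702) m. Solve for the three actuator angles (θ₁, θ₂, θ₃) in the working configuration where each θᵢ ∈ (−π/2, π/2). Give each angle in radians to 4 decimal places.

θ₁ = 0.7856, θ₂ = 0.0001, θ₃ = 0.1745

arm 1 (φ=0.0°): x'=-0.1254, y'=0.0236
  e−x'=0.2454;  (l²−L²−(e−x')²−y'²−z²)/2L = -0.0883
  θ1 = atan2(B,A) + arccos(C/0.4441) = 0.7856
rotate P by −φ2: (0.0831, 0.0968, -0.3702)
  A=0.0369, B=-0.3702, C=(l²−L²−A²−y'²−z²)/(2L)=0.0368
  θ2 = atan2(B,A) + arccos(C/0.3720) = 0.0001
rotate P by −φ3: (0.0423, -0.1204, -0.3702)
  A cos θ + B sin θ = C:  0.0777·cos θ + -0.3702·sin θ = 0.0123
  √(A²+B²)=0.3783;  θ3 = -1.3638+1.5383 ≈ 0.1745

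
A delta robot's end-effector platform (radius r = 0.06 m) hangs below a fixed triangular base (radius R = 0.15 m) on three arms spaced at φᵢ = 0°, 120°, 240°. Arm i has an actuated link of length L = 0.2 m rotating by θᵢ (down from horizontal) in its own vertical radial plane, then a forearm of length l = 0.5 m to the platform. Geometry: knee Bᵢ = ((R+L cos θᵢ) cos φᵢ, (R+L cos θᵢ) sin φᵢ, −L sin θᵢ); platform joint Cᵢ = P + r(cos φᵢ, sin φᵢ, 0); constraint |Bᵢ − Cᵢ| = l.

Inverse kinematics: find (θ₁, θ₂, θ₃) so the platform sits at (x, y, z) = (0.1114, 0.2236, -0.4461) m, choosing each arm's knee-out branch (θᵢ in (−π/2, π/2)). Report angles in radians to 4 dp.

θ₁ = 0.1748, θ₂ = 0.0874, θ₃ = 1.1347

arm 1 (φ=0.0°): x'=0.1114, y'=0.2236
  e−x'=-0.0214;  (l²−L²−(e−x')²−y'²−z²)/2L = -0.0987
  θ1 = atan2(B,A) + arccos(C/0.4466) = 0.1748
φ2=120.0° → target in arm frame (0.1379, -0.2083)
  A=-0.0479, B=-0.4461, C=(l²−L²−A²−y'²−z²)/(2L)=-0.0867
  γ=atan2(-0.4461,-0.0479)=-1.6779;  ψ=arccos(-0.1933)=1.7653;  θ2=γ+ψ≈0.0874
φ3=240.0° → target in arm frame (-0.2493, -0.0153)
  A=0.3393, B=-0.4461, C=(l²−L²−A²−y'²−z²)/(2L)=-0.2610
  √(A²+B²)=0.5605;  θ3 = -0.9205+2.0551 ≈ 1.1347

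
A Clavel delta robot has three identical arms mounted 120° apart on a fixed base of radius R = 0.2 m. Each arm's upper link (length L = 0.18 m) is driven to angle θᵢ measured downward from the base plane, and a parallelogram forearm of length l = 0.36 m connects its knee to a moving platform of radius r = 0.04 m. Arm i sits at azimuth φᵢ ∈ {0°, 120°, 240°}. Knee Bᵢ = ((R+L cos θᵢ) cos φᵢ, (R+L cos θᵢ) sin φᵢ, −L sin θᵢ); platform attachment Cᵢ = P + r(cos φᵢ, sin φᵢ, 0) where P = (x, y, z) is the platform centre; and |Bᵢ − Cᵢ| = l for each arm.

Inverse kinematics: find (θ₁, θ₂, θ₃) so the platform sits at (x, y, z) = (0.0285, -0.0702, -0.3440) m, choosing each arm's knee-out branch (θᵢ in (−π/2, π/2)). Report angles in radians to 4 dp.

θ₁ = 0.6983, θ₂ = 1.1346, θ₃ = 0.6109

rotate P by −φ1: (0.0285, -0.0702, -0.3440)
  A=0.1315, B=-0.3440, C=(l²−L²−A²−y'²−z²)/(2L)=-0.1204
  θ1 = atan2(B,A) + arccos(C/0.3683) = 0.6983
rotate P by −φ2: (-0.0750, 0.0104, -0.3440)
  A cos θ + B sin θ = C:  0.2350·cos θ + -0.3440·sin θ = -0.2125
  γ=atan2(-0.3440,0.2350)=-0.9714;  ψ=arccos(-0.5100)=2.1060;  θ2=γ+ψ≈1.1346
arm 3 (φ=240.0°): x'=0.0465, y'=0.0598
  A=0.1135, B=-0.3440, C=(l²−L²−A²−y'²−z²)/(2L)=-0.1044
  θ3 = atan2(B,A) + arccos(C/0.3622) = 0.6109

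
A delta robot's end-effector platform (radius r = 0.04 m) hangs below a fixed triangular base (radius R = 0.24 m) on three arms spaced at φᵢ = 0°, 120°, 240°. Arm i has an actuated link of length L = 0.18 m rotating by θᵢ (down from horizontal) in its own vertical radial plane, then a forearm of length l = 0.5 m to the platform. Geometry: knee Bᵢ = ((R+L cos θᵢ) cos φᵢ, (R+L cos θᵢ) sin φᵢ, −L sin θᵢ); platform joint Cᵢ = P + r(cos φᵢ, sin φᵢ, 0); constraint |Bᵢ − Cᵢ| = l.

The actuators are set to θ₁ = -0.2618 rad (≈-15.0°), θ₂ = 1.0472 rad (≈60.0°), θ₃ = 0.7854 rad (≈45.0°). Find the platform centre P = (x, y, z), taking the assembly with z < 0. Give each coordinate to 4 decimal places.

(0.1716, -0.0418, -0.4088)

φ1=0.0°: virtual centre (0.3739, 0.0000, 0.0466), radius l
S2 = (0.2900·cos120.0°, 0.2900·sin120.0°, -0.1559) = (-0.1450, 0.2511, -0.1559)
arm 3 at φ=240.0°: e+L cos θ3 = 0.3273;  S3 = (-0.1636, -0.2834, -0.1273)
eliminate P² terms by subtracting sphere 1 from 2 and 3
[-1.0377 0.5023 -0.4049]·P = -0.0335;  [-1.0750 -0.5669 -0.3477]·P = -0.0186
Cramer: x(z) = 0.0252-0.3583z;  y(z) = -0.0148+0.0660z
quadratic in z: (1.1327)z²+(0.1547)z+(-0.1260)=0, √Δ=0.7713 → z ∈ {-0.4088, 0.2722}; z = -0.4088 (taking z<0)
x = 0.1716, y = -0.0418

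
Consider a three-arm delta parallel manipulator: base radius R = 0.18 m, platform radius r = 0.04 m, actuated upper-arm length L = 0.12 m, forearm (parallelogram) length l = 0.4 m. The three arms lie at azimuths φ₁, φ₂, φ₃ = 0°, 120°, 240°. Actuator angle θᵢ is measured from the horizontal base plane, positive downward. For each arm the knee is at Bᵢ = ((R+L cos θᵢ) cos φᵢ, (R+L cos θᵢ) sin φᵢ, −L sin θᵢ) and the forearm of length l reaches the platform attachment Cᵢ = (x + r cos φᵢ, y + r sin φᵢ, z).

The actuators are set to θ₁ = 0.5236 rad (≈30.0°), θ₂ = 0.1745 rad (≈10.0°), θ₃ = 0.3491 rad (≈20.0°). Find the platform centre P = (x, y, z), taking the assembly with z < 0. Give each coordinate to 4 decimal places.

S1 = (0.2439·cos0.0°, 0.2439·sin0.0°, -0.0600) = (0.2439, 0.0000, -0.0600)
φ2=120.0°: virtual centre (-0.1291, 0.2236, -0.0208), radius l
S3 = (0.2528·cos240.0°, 0.2528·sin240.0°, -0.0410) = (-0.1264, -0.2189, -0.0410)
subtract pairs → two planes through P
plane₁₂: -0.7460x+0.4472y+0.0783z = 0.0040
det = 0.6578;  x = -0.0043+0.0779z,  y = 0.0017+-0.0452z
quadratic in z: (1.0081)z²+(0.0812)z+(-0.0948)=0, √Δ=0.6235 → z ∈ {-0.3495, 0.2690}; z = -0.3495 (taking z<0)
x = -0.0316, y = 0.0175

(-0.0316, 0.0175, -0.3495)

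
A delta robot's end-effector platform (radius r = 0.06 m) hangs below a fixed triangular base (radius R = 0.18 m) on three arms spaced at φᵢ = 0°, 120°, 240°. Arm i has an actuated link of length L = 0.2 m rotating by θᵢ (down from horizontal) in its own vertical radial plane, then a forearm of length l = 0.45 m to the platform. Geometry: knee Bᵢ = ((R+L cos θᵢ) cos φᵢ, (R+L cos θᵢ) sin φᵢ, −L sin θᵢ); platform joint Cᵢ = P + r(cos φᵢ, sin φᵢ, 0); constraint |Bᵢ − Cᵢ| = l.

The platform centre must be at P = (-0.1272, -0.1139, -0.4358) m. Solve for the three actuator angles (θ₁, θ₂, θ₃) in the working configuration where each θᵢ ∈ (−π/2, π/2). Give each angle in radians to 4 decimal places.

φ1=0.0° → target in arm frame (-0.1272, -0.1139)
  A cos θ + B sin θ = C:  0.2472·cos θ + -0.4358·sin θ = -0.2538
  √(A²+B²)=0.5010;  θ1 = -1.0548+2.1019 ≈ 1.0471
φ2=120.0° → target in arm frame (-0.0350, 0.1671)
  e−x'=0.1550;  (l²−L²−(e−x')²−y'²−z²)/2L = -0.1985
  θ2 = atan2(B,A) + arccos(C/0.4626) = 0.7852
φ3=240.0° → target in arm frame (0.1622, -0.0532)
  A=-0.0422, B=-0.4358, C=(l²−L²−A²−y'²−z²)/(2L)=-0.0801
  θ3 = atan2(B,A) + arccos(C/0.4378) = 0.0873

θ₁ = 1.0471, θ₂ = 0.7852, θ₃ = 0.0873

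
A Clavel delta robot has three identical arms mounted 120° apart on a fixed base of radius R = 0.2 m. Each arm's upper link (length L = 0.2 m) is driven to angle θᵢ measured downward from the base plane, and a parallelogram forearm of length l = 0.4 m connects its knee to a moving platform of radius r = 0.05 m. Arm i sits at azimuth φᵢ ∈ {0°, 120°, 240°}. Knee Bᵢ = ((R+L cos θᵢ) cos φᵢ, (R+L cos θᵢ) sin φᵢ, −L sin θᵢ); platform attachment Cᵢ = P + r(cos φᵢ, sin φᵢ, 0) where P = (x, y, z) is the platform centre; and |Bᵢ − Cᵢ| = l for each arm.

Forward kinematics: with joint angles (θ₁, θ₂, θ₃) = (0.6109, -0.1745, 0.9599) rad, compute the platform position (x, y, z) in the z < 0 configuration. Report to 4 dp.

φ1=0.0°: virtual centre (0.3138, 0.0000, -0.1147), radius l
S2 = (0.3470·cos120.0°, 0.3470·sin120.0°, 0.0347) = (-0.1735, 0.3005, 0.0347)
S3 = (0.2647·cos240.0°, 0.2647·sin240.0°, -0.1638) = (-0.1324, -0.2293, -0.1638)
eliminate P² terms by subtracting sphere 1 from 2 and 3
linear system: -0.9746x+0.6010y = 0.0099−0.2989z; -0.8924x+-0.4585y = -0.0147−-0.0982z
Cramer: x(z) = 0.0044+0.0794z;  y(z) = 0.0236-0.3687z
quadratic in z: (1.1422)z²+(0.1629)z+(-0.0505)=0, √Δ=0.5073 → z ∈ {-0.2934, 0.1508}; z = -0.2934 (taking z<0)
x = -0.0189, y = 0.1318

(-0.0189, 0.1318, -0.2934)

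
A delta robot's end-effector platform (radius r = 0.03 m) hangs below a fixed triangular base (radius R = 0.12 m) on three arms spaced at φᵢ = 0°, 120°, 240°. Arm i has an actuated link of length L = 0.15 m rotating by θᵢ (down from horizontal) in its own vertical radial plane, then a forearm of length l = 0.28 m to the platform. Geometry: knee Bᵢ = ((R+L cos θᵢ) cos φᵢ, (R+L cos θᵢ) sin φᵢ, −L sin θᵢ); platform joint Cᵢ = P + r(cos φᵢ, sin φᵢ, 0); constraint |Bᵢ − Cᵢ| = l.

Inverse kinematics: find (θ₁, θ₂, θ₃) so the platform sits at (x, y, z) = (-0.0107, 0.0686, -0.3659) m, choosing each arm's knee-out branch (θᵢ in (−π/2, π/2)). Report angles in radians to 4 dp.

θ₁ = 1.2219, θ₂ = 0.8730, θ₃ = 1.3969

φ1=0.0° → target in arm frame (-0.0107, 0.0686)
  A cos θ + B sin θ = C:  0.1007·cos θ + -0.3659·sin θ = -0.3094
  θ1 = atan2(B,A) + arccos(C/0.3795) = 1.2219
rotate P by −φ2: (0.0648, -0.0250, -0.3659)
  A cos θ + B sin θ = C:  0.0252·cos θ + -0.3659·sin θ = -0.2642
  θ2 = atan2(B,A) + arccos(C/0.3668) = 0.8730
rotate P by −φ3: (-0.0541, -0.0436, -0.3659)
  A cos θ + B sin θ = C:  0.1441·cos θ + -0.3659·sin θ = -0.3354
  θ3 = atan2(B,A) + arccos(C/0.3932) = 1.3969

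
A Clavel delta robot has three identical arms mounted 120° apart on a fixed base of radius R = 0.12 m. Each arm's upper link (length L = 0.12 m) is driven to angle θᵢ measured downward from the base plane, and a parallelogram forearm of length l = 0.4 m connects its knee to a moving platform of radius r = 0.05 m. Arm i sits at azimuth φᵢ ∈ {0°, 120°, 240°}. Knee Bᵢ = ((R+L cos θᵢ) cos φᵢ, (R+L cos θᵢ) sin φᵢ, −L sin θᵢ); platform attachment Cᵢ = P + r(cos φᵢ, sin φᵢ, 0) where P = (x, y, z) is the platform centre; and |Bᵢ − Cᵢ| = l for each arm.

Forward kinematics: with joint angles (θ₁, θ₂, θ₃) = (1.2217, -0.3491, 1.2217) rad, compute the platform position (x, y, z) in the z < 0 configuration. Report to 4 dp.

(-0.1246, 0.2158, -0.3534)

arm 1 at φ=0.0°: e+L cos θ1 = 0.1110;  centre 1 = (0.1110, 0.0000, -0.1128)
arm 2 at φ=120.0°: e+L cos θ2 = 0.1828;  centre 2 = (-0.0914, 0.1583, 0.0410)
φ3=240.0°: virtual centre (-0.0555, -0.0962, -0.1128), radius l
eliminate P² terms by subtracting sphere 1 from 2 and 3
[-0.4049 0.3166 0.3076]·P = 0.0100;  [-0.3331 -0.1923 0.0000]·P = 0.0000
det = 0.1833;  x = -0.0105+0.3227z,  y = 0.0182+-0.5590z
sphere 1 gives Az²+Bz+C=0 with A=1.4166, B=0.1266, C=-0.1322;  B²−4AC=0.7650;  roots -0.3534, 0.2640;  negative root z = -0.3534
x = -0.1246, y = 0.2158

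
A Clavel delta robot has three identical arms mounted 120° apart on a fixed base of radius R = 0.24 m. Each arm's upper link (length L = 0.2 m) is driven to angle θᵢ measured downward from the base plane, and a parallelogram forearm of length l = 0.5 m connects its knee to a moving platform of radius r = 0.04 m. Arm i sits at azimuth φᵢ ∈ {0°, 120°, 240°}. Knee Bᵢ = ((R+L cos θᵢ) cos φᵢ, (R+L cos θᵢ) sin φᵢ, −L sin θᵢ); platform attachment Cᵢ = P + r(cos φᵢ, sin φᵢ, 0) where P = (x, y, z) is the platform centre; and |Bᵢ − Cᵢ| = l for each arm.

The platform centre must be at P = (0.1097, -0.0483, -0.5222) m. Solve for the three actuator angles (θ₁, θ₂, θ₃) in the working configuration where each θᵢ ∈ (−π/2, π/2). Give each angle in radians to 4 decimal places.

θ₁ = 0.5237, θ₂ = 1.2219, θ₃ = 0.9601

arm 1 (φ=0.0°): x'=0.1097, y'=-0.0483
  A cos θ + B sin θ = C:  0.0903·cos θ + -0.5222·sin θ = -0.1829
  √(A²+B²)=0.5299;  θ1 = -1.3996+1.9233 ≈ 0.5237
rotate P by −φ2: (-0.0967, -0.0709, -0.5222)
  A cos θ + B sin θ = C:  0.2967·cos θ + -0.5222·sin θ = -0.3893
  γ=atan2(-0.5222,0.2967)=-1.0541;  ψ=arccos(-0.6482)=2.2761;  θ2=γ+ψ≈1.2219
rotate P by −φ3: (-0.0130, 0.1192, -0.5222)
  A=0.2130, B=-0.5222, C=(l²−L²−A²−y'²−z²)/(2L)=-0.3057
  θ3 = atan2(B,A) + arccos(C/0.5640) = 0.9601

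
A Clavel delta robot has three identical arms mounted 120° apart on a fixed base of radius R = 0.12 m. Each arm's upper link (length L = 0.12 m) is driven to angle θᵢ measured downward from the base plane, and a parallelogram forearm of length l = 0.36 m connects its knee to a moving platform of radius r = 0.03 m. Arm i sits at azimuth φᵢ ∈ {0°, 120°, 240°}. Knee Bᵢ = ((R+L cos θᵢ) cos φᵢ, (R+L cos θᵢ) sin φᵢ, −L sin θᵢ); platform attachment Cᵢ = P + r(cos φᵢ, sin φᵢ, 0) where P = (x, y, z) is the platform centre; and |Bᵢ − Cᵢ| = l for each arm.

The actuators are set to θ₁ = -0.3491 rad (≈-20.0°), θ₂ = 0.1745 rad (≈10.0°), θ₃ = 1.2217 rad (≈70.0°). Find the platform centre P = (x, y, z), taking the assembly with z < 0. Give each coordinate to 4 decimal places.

φ1=0.0°: virtual centre (0.2028, 0.0000, 0.0410), radius l
arm 2 at φ=120.0°: ρ2 = 0.2082;  O2 = (-0.1041, 0.1803, -0.0208)
arm 3 at φ=240.0°: ρ3 = 0.1310;  O3 = (-0.0655, -0.1135, -0.1128)
eliminate P² terms by subtracting sphere 1 from 2 and 3
plane₁₂: -0.6137x+0.3606y+-0.1238z = 0.0010
Cramer: x(z) = 0.0133-0.4177z;  y(z) = 0.0254-0.3678z
quadratic in z: (1.3097)z²+(0.0575)z+(-0.0914)=0, √Δ=0.6943 → z ∈ {-0.2870, 0.2431}; z = -0.2870 (taking z<0)
x = 0.1332, y = 0.1309

(0.1332, 0.1309, -0.2870)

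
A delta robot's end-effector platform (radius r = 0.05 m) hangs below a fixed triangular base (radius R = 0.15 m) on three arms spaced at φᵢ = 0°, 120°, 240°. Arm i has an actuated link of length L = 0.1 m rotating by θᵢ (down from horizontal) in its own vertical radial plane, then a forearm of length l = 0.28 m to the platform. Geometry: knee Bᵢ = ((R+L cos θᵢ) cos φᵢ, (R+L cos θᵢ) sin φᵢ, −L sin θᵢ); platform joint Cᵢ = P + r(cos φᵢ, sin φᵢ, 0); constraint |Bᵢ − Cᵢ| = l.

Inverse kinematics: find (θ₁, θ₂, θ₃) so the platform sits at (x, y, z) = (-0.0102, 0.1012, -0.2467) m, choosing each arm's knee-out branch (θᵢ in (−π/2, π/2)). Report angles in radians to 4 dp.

φ1=0.0° → target in arm frame (-0.0102, 0.1012)
  e−x'=0.1102;  (l²−L²−(e−x')²−y'²−z²)/2L = -0.0742
  γ=atan2(-0.2467,0.1102)=-1.1507;  ψ=arccos(-0.2747)=1.8491;  θ1=γ+ψ≈0.6984
arm 2 (φ=120.0°): x'=0.0927, y'=-0.0418
  A cos θ + B sin θ = C:  0.0073·cos θ + -0.2467·sin θ = 0.0287
  θ2 = atan2(B,A) + arccos(C/0.2468) = -0.0872
φ3=240.0° → target in arm frame (-0.0825, -0.0594)
  A=0.1825, B=-0.2467, C=(l²−L²−A²−y'²−z²)/(2L)=-0.1466
  θ3 = atan2(B,A) + arccos(C/0.3069) = 1.1350

θ₁ = 0.6984, θ₂ = -0.0872, θ₃ = 1.1350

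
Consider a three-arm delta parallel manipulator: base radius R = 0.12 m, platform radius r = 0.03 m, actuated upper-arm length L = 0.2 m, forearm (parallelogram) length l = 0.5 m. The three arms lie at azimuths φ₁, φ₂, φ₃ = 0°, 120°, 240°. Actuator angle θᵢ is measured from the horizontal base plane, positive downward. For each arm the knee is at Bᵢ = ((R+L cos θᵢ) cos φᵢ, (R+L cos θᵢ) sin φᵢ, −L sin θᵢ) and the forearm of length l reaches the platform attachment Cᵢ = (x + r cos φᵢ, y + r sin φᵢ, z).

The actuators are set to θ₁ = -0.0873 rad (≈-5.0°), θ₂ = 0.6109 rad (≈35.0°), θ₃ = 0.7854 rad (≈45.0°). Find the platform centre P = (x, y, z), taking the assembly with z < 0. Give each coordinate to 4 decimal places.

S1 = (0.2892·cos0.0°, 0.2892·sin0.0°, 0.0174) = (0.2892, 0.0000, 0.0174)
φ2=120.0°: virtual centre (-0.1269, 0.2198, -0.1147), radius l
φ3=240.0°: virtual centre (-0.1157, -0.2004, -0.1414), radius l
eliminate P² terms by subtracting sphere 1 from 2 and 3
plane₁₂: -0.8323x+0.4396y+-0.2643z = -0.0064
det = 0.6897;  x = 0.0103+-0.3562z,  y = 0.0051+-0.0730z
into |P−S₁|² = l²: 1.1322z² + 0.1630z + -0.1719 = 0;  Δ = 0.8050;  z = -0.4682 or 0.3242 → z<0 root = -0.4682
x = 0.1771, y = 0.0393

(0.1771, 0.0393, -0.4682)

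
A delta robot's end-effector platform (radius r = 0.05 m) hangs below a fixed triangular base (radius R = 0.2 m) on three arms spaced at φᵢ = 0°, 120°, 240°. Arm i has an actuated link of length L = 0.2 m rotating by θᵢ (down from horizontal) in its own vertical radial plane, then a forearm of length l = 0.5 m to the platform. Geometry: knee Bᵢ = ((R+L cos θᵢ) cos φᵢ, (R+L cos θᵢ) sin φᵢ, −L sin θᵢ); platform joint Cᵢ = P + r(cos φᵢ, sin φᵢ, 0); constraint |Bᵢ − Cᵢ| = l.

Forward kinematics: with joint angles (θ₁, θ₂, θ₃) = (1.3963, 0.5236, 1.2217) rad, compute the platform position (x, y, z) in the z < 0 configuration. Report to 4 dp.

S1 = (0.1847·cos0.0°, 0.1847·sin0.0°, -0.1970) = (0.1847, 0.0000, -0.1970)
φ2=120.0°: virtual centre (-0.1616, 0.2799, -0.1000), radius l
S3 = (0.2184·cos240.0°, 0.2184·sin240.0°, -0.1879) = (-0.1092, -0.1891, -0.1879)
subtract pairs → two planes through P
[-0.6926 0.5598 0.1939]·P = 0.0415;  [-0.5879 -0.3783 0.0181]·P = 0.0101
det = 0.5911;  x = -0.0362+0.1412z,  y = 0.0295+-0.1717z
sphere 1 gives Az²+Bz+C=0 with A=1.0494, B=0.3214, C=-0.1615;  B²−4AC=0.7814;  roots -0.5743, 0.2680;  negative root z = -0.5743
x = -0.1173, y = 0.1281

(-0.1173, 0.1281, -0.5743)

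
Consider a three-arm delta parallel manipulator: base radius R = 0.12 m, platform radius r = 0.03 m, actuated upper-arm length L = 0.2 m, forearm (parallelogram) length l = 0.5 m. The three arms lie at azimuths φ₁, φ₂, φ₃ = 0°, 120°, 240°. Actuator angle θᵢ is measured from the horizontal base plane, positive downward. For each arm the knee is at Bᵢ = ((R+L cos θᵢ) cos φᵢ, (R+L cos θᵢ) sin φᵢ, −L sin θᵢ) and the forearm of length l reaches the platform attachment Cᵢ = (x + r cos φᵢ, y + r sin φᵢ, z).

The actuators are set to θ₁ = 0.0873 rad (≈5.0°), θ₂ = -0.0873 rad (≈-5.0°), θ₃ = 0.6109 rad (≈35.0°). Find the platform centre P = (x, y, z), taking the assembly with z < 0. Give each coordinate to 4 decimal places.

φ1=0.0°: virtual centre (0.2892, 0.0000, -0.0174), radius l
arm 2 at φ=120.0°: e+L cos θ2 = 0.2892;  S2 = (-0.1446, 0.2505, 0.0174)
arm 3 at φ=240.0°: e+L cos θ3 = 0.2538;  S3 = (-0.1269, -0.2198, -0.1147)
|S₂|²−|S₁|² = 0.0000;  |S₃|²−|S₁|² = -0.0064
[-0.8677 0.5010 0.0698]·P = 0.0000;  [-0.8323 -0.4396 -0.1946]·P = -0.0064
det = 0.7984;  x = 0.0040+-0.0837z,  y = 0.0069+-0.2842z
quadratic in z: (1.0877)z²+(0.0787)z+(-0.1683)=0, √Δ=0.8593 → z ∈ {-0.4312, 0.3588}; z = -0.4312 (taking z<0)
x = 0.0401, y = 0.1294

(0.0401, 0.1294, -0.4312)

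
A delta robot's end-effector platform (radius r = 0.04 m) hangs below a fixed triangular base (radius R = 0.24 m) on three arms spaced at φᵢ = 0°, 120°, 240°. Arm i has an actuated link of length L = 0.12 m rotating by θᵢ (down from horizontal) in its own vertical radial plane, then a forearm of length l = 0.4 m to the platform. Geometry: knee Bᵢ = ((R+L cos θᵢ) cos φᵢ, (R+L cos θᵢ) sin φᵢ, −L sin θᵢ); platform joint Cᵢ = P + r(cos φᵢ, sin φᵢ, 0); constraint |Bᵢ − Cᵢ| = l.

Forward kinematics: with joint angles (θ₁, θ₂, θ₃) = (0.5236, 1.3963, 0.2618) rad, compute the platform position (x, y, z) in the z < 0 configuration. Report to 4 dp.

arm 1 at φ=0.0°: e+L cos θ1 = 0.3039;  O1 = (0.3039, 0.0000, -0.0600)
O2 = (0.2208·cos120.0°, 0.2208·sin120.0°, -0.1182) = (-0.1104, 0.1912, -0.1182)
arm 3 at φ=240.0°: e+L cos θ3 = 0.3159;  O3 = (-0.1580, -0.2736, -0.0311)
subtract pairs → two planes through P
[-0.8287 0.3825 -0.1164]·P = -0.0332;  [-0.9238 -0.5472 0.0579]·P = 0.0048
det = 0.8068;  x = 0.0203+-0.0515z,  y = -0.0430+0.1927z
sphere 1 gives Az²+Bz+C=0 with A=1.0398, B=0.1326, C=-0.0741;  B²−4AC=0.3258;  roots -0.3382, 0.2107;  negative root z = -0.3382
x = 0.0377, y = -0.1082

(0.0377, -0.1082, -0.3382)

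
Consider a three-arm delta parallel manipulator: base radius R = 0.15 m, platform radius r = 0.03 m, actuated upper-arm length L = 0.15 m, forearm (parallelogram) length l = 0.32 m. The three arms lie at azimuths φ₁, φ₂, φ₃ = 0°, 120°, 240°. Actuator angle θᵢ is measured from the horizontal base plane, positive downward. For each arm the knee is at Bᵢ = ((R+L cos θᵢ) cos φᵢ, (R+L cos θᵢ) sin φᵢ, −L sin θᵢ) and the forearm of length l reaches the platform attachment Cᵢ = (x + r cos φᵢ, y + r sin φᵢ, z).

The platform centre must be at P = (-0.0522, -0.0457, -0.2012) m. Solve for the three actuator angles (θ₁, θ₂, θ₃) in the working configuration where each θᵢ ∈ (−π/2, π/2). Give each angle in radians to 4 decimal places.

arm 1 (φ=0.0°): x'=-0.0522, y'=-0.0457
  A cos θ + B sin θ = C:  0.1722·cos θ + -0.2012·sin θ = 0.0256
  √(A²+B²)=0.2648;  θ1 = -0.8629+1.4740 ≈ 0.6111
φ2=120.0° → target in arm frame (-0.0135, 0.0681)
  e−x'=0.1335;  (l²−L²−(e−x')²−y'²−z²)/2L = 0.0566
  γ=atan2(-0.2012,0.1335)=-0.9851;  ψ=arccos(0.2343)=1.3343;  θ2=γ+ψ≈0.3493
φ3=240.0° → target in arm frame (0.0657, -0.0224)
  A cos θ + B sin θ = C:  0.0543·cos θ + -0.2012·sin θ = 0.1199
  γ=atan2(-0.2012,0.0543)=-1.3071;  ψ=arccos(0.5753)=0.9578;  θ3=γ+ψ≈-0.3493

θ₁ = 0.6111, θ₂ = 0.3493, θ₃ = -0.3493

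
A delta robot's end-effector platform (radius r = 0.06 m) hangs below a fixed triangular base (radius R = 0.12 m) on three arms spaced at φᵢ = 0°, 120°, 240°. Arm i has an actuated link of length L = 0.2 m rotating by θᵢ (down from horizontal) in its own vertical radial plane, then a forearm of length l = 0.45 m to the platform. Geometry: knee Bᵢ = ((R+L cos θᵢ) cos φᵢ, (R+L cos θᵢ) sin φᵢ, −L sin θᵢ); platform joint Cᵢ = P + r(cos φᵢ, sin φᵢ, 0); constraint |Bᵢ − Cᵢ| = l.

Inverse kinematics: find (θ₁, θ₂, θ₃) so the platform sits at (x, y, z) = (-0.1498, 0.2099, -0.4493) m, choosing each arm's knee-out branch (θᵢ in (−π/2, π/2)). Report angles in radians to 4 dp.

θ₁ = 1.1347, θ₂ = 0.0000, θ₃ = 1.0474

φ1=0.0° → target in arm frame (-0.1498, 0.2099)
  e−x'=0.2098;  (l²−L²−(e−x')²−y'²−z²)/2L = -0.3186
  √(A²+B²)=0.4959;  θ1 = -1.1339+2.2686 ≈ 1.1347
φ2=120.0° → target in arm frame (0.2567, 0.0248)
  e−x'=-0.1967;  (l²−L²−(e−x')²−y'²−z²)/2L = -0.1967
  θ2 = atan2(B,A) + arccos(C/0.4905) = 0.0000
rotate P by −φ3: (-0.1069, -0.2347, -0.4493)
  e−x'=0.1669;  (l²−L²−(e−x')²−y'²−z²)/2L = -0.3057
  γ=atan2(-0.4493,0.1669)=-1.2152;  ψ=arccos(-0.6379)=2.2626;  θ3=γ+ψ≈1.0474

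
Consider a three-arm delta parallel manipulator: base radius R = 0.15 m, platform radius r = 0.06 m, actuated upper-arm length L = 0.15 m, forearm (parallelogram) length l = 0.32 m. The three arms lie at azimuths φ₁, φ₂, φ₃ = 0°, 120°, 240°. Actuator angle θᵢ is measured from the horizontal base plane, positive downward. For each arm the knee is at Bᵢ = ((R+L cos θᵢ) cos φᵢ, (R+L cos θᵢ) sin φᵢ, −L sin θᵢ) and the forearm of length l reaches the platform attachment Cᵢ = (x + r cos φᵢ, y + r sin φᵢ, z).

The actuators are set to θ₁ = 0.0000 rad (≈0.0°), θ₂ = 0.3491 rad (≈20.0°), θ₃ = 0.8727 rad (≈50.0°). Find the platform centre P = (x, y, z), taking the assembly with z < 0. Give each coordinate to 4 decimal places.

φ1=0.0°: virtual centre (0.2400, 0.0000, 0.0000), radius l
φ2=120.0°: virtual centre (-0.1155, 0.2000, -0.0513), radius l
arm 3 at φ=240.0°: e+L cos θ3 = 0.1864;  centre 3 = (-0.0932, -0.1614, -0.1149)
eliminate P² terms by subtracting sphere 1 from 2 and 3
plane₁₂: -0.7110x+0.4000y+-0.1026z = -0.0016
Cramer: x(z) = 0.0088-0.2521z;  y(z) = 0.0116-0.1915z
sphere 1 gives Az²+Bz+C=0 with A=1.1002, B=0.1121, C=-0.0488;  B²−4AC=0.2275;  roots -0.2677, 0.1658;  negative root z = -0.2677
x = 0.0763, y = 0.0629

(0.0763, 0.0629, -0.2677)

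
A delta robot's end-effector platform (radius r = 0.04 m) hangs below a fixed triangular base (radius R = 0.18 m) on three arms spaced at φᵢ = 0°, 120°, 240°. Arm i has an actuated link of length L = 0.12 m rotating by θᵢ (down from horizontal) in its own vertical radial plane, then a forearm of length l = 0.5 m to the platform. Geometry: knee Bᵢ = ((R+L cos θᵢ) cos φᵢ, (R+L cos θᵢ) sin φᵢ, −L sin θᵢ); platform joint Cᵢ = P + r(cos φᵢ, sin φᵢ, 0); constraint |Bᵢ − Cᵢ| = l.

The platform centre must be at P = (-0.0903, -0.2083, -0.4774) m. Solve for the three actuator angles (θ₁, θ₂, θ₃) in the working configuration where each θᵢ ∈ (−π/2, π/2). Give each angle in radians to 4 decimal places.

rotate P by −φ1: (-0.0903, -0.2083, -0.4774)
  A cos θ + B sin θ = C:  0.2303·cos θ + -0.4774·sin θ = -0.3697
  √(A²+B²)=0.5300;  θ1 = -1.1213+2.3428 ≈ 1.2215
arm 2 (φ=120.0°): x'=-0.1352, y'=0.1824
  e−x'=0.2752;  (l²−L²−(e−x')²−y'²−z²)/2L = -0.4222
  √(A²+B²)=0.5511;  θ2 = -1.0478+2.4436 ≈ 1.3958
φ3=240.0° → target in arm frame (0.2255, 0.0259)
  A cos θ + B sin θ = C:  -0.0855·cos θ + -0.4774·sin θ = -0.0013
  θ3 = atan2(B,A) + arccos(C/0.4850) = -0.1747

θ₁ = 1.2215, θ₂ = 1.3958, θ₃ = -0.1747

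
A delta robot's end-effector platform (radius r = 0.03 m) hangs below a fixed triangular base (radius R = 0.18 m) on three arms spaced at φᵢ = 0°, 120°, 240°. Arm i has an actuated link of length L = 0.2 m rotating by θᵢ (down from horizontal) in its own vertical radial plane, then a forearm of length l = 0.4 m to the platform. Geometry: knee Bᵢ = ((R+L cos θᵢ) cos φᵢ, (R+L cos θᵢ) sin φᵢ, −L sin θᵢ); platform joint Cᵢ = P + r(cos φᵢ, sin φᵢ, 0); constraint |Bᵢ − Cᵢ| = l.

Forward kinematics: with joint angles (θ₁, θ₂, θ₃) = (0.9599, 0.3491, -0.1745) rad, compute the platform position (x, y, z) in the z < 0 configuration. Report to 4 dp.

(-0.1176, -0.0485, -0.2709)

arm 1 at φ=0.0°: e+L cos θ1 = 0.2647;  O1 = (0.2647, 0.0000, -0.1638)
φ2=120.0°: virtual centre (-0.1690, 0.2927, -0.0684), radius l
arm 3 at φ=240.0°: e+L cos θ3 = 0.3470;  O3 = (-0.1735, -0.3005, 0.0347)
eliminate P² terms by subtracting sphere 1 from 2 and 3
[-0.8674 0.5853 0.1908]·P = 0.0220;  [-0.8764 -0.6010 0.3971]·P = 0.0247
Cramer: x(z) = -0.0267+0.3356z;  y(z) = -0.0021+0.1713z
sphere 1 gives Az²+Bz+C=0 with A=1.1420, B=0.1313, C=-0.0482;  B²−4AC=0.2375;  roots -0.2709, 0.1559;  negative root z = -0.2709
x = -0.1176, y = -0.0485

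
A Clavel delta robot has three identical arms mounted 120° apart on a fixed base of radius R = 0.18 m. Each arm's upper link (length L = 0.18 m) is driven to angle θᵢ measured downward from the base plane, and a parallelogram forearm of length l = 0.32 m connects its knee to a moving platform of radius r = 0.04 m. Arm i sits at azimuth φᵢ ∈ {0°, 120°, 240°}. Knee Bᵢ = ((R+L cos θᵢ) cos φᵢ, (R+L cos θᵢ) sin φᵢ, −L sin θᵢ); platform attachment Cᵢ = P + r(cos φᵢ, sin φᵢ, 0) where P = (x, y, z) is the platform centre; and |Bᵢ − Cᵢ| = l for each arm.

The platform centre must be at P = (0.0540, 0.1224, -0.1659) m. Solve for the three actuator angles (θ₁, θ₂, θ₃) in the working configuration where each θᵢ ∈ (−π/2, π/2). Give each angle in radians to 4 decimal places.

θ₁ = 0.1748, θ₂ = -0.0876, θ₃ = 1.3091

φ1=0.0° → target in arm frame (0.0540, 0.1224)
  A cos θ + B sin θ = C:  0.0860·cos θ + -0.1659·sin θ = 0.0558
  γ=atan2(-0.1659,0.0860)=-1.0925;  ψ=arccos(0.2988)=1.2674;  θ1=γ+ψ≈0.1748
rotate P by −φ2: (0.0790, -0.1080, -0.1659)
  e−x'=0.0610;  (l²−L²−(e−x')²−y'²−z²)/2L = 0.0753
  γ=atan2(-0.1659,0.0610)=-1.2185;  ψ=arccos(0.4259)=1.1309;  θ2=γ+ψ≈-0.0876
arm 3 (φ=240.0°): x'=-0.1330, y'=-0.0144
  e−x'=0.2730;  (l²−L²−(e−x')²−y'²−z²)/2L = -0.0896
  √(A²+B²)=0.3195;  θ3 = -0.5461+1.8551 ≈ 1.3091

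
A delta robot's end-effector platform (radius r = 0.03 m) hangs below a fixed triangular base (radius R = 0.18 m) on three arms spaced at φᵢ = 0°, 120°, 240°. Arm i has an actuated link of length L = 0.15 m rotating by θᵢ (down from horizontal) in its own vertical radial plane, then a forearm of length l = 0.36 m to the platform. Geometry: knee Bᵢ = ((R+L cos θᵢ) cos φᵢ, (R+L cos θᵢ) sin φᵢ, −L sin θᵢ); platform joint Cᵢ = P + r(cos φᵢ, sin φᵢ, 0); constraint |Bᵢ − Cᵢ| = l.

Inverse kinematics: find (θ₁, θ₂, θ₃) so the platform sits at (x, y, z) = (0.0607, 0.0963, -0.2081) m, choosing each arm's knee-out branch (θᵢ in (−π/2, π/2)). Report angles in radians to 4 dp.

rotate P by −φ1: (0.0607, 0.0963, -0.2081)
  e−x'=0.0893;  (l²−L²−(e−x')²−y'²−z²)/2L = 0.1552
  γ=atan2(-0.2081,0.0893)=-1.1654;  ψ=arccos(0.6852)=0.8160;  θ1=γ+ψ≈-0.3495
φ2=120.0° → target in arm frame (0.0530, -0.1007)
  A=0.0970, B=-0.2081, C=(l²−L²−A²−y'²−z²)/(2L)=0.1475
  θ2 = atan2(B,A) + arccos(C/0.2296) = -0.2618
rotate P by −φ3: (-0.1137, 0.0044, -0.2081)
  A cos θ + B sin θ = C:  0.2637·cos θ + -0.2081·sin θ = -0.0193
  γ=atan2(-0.2081,0.2637)=-0.6680;  ψ=arccos(-0.0574)=1.6283;  θ3=γ+ψ≈0.9603

θ₁ = -0.3495, θ₂ = -0.2618, θ₃ = 0.9603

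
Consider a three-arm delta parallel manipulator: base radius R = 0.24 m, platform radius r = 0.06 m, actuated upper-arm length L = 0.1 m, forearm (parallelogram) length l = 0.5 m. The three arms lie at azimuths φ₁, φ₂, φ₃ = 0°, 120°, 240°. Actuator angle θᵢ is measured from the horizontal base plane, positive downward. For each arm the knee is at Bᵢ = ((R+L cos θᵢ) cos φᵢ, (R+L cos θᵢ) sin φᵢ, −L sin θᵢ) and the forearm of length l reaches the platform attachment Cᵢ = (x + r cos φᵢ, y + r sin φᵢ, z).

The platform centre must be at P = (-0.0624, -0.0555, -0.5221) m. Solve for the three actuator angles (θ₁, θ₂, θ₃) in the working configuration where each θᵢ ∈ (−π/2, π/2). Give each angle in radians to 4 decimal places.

rotate P by −φ1: (-0.0624, -0.0555, -0.5221)
  e−x'=0.2424;  (l²−L²−(e−x')²−y'²−z²)/2L = -0.4721
  √(A²+B²)=0.5756;  θ1 = -1.1361+2.5326 ≈ 1.3964
rotate P by −φ2: (-0.0169, 0.0818, -0.5221)
  A=0.1969, B=-0.5221, C=(l²−L²−A²−y'²−z²)/(2L)=-0.3902
  θ2 = atan2(B,A) + arccos(C/0.5580) = 1.1349
rotate P by −φ3: (0.0793, -0.0263, -0.5221)
  e−x'=0.1007;  (l²−L²−(e−x')²−y'²−z²)/2L = -0.2171
  γ=atan2(-0.5221,0.1007)=-1.3802;  ψ=arccos(-0.4084)=1.9915;  θ3=γ+ψ≈0.6113

θ₁ = 1.3964, θ₂ = 1.1349, θ₃ = 0.6113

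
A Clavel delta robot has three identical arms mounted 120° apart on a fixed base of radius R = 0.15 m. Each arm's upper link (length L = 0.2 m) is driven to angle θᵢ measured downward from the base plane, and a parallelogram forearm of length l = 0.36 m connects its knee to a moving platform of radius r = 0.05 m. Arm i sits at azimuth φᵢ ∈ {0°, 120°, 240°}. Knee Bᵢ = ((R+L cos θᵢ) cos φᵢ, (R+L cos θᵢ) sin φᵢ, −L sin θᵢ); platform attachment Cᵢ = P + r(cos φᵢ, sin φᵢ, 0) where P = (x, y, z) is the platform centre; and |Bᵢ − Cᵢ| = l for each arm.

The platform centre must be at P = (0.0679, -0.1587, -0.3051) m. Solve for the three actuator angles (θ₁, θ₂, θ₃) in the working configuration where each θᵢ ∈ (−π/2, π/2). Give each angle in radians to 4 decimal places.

θ₁ = 0.3493, θ₂ = 1.2218, θ₃ = 0.1747

rotate P by −φ1: (0.0679, -0.1587, -0.3051)
  A=0.0321, B=-0.3051, C=(l²−L²−A²−y'²−z²)/(2L)=-0.0743
  θ1 = atan2(B,A) + arccos(C/0.3068) = 0.3493
rotate P by −φ2: (-0.1714, 0.0205, -0.3051)
  e−x'=0.2714;  (l²−L²−(e−x')²−y'²−z²)/2L = -0.1939
  √(A²+B²)=0.4083;  θ2 = -0.8438+2.0656 ≈ 1.2218
rotate P by −φ3: (0.1035, 0.1382, -0.3051)
  A=-0.0035, B=-0.3051, C=(l²−L²−A²−y'²−z²)/(2L)=-0.0565
  θ3 = atan2(B,A) + arccos(C/0.3051) = 0.1747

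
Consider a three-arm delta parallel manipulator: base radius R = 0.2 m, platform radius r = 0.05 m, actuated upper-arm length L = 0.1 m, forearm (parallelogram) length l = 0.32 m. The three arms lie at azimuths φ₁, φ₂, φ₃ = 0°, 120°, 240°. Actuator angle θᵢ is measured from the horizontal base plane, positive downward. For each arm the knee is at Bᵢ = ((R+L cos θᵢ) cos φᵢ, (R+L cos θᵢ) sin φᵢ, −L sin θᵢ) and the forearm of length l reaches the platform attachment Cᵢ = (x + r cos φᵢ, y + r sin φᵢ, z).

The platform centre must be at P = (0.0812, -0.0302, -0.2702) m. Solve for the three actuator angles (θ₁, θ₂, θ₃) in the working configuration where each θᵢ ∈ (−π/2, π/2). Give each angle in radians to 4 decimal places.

φ1=0.0° → target in arm frame (0.0812, -0.0302)
  A cos θ + B sin θ = C:  0.0688·cos θ + -0.2702·sin θ = 0.0687
  θ1 = atan2(B,A) + arccos(C/0.2788) = 0.0003
φ2=120.0° → target in arm frame (-0.0668, -0.0552)
  e−x'=0.2168;  (l²−L²−(e−x')²−y'²−z²)/2L = -0.1532
  θ2 = atan2(B,A) + arccos(C/0.3464) = 1.1342
rotate P by −φ3: (-0.0144, 0.0854, -0.2702)
  A=0.1644, B=-0.2702, C=(l²−L²−A²−y'²−z²)/(2L)=-0.0747
  γ=atan2(-0.2702,0.1644)=-1.0241;  ψ=arccos(-0.2363)=1.8093;  θ3=γ+ψ≈0.7853

θ₁ = 0.0003, θ₂ = 1.1342, θ₃ = 0.7853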